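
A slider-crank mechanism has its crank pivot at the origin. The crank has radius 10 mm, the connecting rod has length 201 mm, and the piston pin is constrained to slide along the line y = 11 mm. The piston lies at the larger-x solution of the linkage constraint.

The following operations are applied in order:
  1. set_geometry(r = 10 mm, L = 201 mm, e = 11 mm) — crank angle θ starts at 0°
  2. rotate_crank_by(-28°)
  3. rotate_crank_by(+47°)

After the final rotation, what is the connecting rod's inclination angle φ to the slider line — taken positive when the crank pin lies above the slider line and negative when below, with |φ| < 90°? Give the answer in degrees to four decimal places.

set_geometry: r = 10 mm, L = 201 mm, e = 11 mm; θ ← 0°
rotate_crank_by(-28°): θ ← 0° -28° = -28°
rotate_crank_by(+47°): θ ← -28° +47° = 19°
crank pin P = (r cos θ, r sin θ) = (9.455186, 3.255682)
h = r sin θ − e = 3.255682 − 11 = -7.744318
sin φ = h / L = -7.744318 / 201 = -0.03852895
φ = arcsin(-0.03852895) = -2.208093°

-2.2081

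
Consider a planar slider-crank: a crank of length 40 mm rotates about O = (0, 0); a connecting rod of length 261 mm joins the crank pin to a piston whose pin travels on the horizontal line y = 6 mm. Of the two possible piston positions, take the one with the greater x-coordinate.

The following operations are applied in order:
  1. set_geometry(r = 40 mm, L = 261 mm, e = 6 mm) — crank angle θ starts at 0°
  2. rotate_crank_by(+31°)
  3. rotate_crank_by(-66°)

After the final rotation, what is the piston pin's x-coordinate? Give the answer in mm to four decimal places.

292.1563

set_geometry: r = 40 mm, L = 261 mm, e = 6 mm; θ ← 0°
rotate_crank_by(+31°): θ ← 0° +31° = 31°
rotate_crank_by(-66°): θ ← 31° -66° = -35°
crank pin P = (r cos θ, r sin θ) = (32.766082, -22.943057)
h = r sin θ − e = -22.943057 − 6 = -28.943057
x = r cos θ + √(L² − h²) = 32.766082 + √(68121.0 − 837.7006) = 32.766082 + 259.390245 = 292.156327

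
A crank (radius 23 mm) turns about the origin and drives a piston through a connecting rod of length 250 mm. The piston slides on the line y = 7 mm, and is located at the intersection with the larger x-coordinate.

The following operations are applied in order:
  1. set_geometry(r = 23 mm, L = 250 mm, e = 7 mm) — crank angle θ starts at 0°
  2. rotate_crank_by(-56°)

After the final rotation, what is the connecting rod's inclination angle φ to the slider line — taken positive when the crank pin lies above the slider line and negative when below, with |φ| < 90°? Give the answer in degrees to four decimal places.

set_geometry: r = 23 mm, L = 250 mm, e = 7 mm; θ ← 0°
rotate_crank_by(-56°): θ ← 0° -56° = -56°
crank pin P = (r cos θ, r sin θ) = (12.861437, -19.067864)
h = r sin θ − e = -19.067864 − 7 = -26.067864
sin φ = h / L = -26.067864 / 250 = -0.10427146
φ = arcsin(-0.10427146) = -5.985194°

-5.9852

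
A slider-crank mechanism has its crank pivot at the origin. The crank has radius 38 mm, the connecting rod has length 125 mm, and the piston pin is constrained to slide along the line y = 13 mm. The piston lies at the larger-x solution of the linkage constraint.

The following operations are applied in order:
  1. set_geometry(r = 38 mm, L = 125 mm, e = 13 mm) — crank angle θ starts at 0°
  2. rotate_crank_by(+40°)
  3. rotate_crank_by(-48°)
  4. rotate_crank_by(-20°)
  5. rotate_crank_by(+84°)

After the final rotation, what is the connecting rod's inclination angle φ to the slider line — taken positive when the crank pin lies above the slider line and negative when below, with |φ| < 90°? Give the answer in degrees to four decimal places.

set_geometry: r = 38 mm, L = 125 mm, e = 13 mm; θ ← 0°
rotate_crank_by(+40°): θ ← 0° +40° = 40°
rotate_crank_by(-48°): θ ← 40° -48° = -8°
rotate_crank_by(-20°): θ ← -8° -20° = -28°
rotate_crank_by(+84°): θ ← -28° +84° = 56°
crank pin P = (r cos θ, r sin θ) = (21.249330, 31.503428)
h = r sin θ − e = 31.503428 − 13 = 18.503428
sin φ = h / L = 18.503428 / 125 = 0.14802742
φ = arcsin(0.14802742) = 8.512630°

8.5126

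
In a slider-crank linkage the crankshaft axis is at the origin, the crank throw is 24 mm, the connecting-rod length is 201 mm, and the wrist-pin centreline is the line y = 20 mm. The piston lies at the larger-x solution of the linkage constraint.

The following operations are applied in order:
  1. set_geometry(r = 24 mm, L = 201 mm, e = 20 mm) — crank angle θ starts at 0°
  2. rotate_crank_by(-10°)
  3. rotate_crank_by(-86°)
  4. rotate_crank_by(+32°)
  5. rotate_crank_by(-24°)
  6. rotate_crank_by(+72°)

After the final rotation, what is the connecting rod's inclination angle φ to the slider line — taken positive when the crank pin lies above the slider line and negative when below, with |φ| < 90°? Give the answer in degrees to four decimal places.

set_geometry: r = 24 mm, L = 201 mm, e = 20 mm; θ ← 0°
rotate_crank_by(-10°): θ ← 0° -10° = -10°
rotate_crank_by(-86°): θ ← -10° -86° = -96°
rotate_crank_by(+32°): θ ← -96° +32° = -64°
rotate_crank_by(-24°): θ ← -64° -24° = -88°
rotate_crank_by(+72°): θ ← -88° +72° = -16°
crank pin P = (r cos θ, r sin θ) = (23.070281, -6.615297)
h = r sin θ − e = -6.615297 − 20 = -26.615297
sin φ = h / L = -26.615297 / 201 = -0.13241441
φ = arcsin(-0.13241441) = -7.609134°

-7.6091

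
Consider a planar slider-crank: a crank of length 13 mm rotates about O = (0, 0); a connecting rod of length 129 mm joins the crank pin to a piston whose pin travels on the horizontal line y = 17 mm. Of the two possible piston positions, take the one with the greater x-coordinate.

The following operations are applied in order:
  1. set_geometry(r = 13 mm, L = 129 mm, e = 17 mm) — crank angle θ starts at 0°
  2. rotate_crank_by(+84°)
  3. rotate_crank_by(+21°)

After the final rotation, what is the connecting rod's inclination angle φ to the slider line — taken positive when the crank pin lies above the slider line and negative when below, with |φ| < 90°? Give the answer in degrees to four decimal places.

set_geometry: r = 13 mm, L = 129 mm, e = 17 mm; θ ← 0°
rotate_crank_by(+84°): θ ← 0° +84° = 84°
rotate_crank_by(+21°): θ ← 84° +21° = 105°
crank pin P = (r cos θ, r sin θ) = (-3.364648, 12.557036)
h = r sin θ − e = 12.557036 − 17 = -4.442964
sin φ = h / L = -4.442964 / 129 = -0.03444158
φ = arcsin(-0.03444158) = -1.973748°

-1.9737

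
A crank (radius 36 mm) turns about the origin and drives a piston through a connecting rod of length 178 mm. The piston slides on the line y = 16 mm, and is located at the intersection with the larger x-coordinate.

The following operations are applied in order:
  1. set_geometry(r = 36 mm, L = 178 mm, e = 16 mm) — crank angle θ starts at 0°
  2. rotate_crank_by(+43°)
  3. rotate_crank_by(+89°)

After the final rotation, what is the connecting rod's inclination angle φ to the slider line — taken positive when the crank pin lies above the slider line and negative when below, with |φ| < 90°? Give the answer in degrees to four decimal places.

set_geometry: r = 36 mm, L = 178 mm, e = 16 mm; θ ← 0°
rotate_crank_by(+43°): θ ← 0° +43° = 43°
rotate_crank_by(+89°): θ ← 43° +89° = 132°
crank pin P = (r cos θ, r sin θ) = (-24.088702, 26.753214)
h = r sin θ − e = 26.753214 − 16 = 10.753214
sin φ = h / L = 10.753214 / 178 = 0.06041131
φ = arcsin(0.06041131) = 3.463422°

3.4634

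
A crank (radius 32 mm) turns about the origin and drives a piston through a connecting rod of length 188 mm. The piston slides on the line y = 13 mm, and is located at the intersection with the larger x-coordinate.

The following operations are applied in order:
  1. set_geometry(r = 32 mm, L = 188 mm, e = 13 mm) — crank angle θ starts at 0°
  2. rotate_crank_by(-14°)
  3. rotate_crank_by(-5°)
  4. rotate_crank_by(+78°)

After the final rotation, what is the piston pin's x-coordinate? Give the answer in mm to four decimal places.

203.9267

set_geometry: r = 32 mm, L = 188 mm, e = 13 mm; θ ← 0°
rotate_crank_by(-14°): θ ← 0° -14° = -14°
rotate_crank_by(-5°): θ ← -14° -5° = -19°
rotate_crank_by(+78°): θ ← -19° +78° = 59°
crank pin P = (r cos θ, r sin θ) = (16.481218, 27.429354)
h = r sin θ − e = 27.429354 − 13 = 14.429354
x = r cos θ + √(L² − h²) = 16.481218 + √(35344.0 − 208.2062) = 16.481218 + 187.445442 = 203.926660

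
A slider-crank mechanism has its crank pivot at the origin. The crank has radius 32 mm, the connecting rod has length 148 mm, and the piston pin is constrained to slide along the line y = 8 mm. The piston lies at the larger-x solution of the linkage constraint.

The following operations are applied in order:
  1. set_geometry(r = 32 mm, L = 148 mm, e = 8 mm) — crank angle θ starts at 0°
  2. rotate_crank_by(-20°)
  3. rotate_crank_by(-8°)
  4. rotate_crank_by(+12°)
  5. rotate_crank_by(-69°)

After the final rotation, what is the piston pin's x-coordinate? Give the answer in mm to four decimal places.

set_geometry: r = 32 mm, L = 148 mm, e = 8 mm; θ ← 0°
rotate_crank_by(-20°): θ ← 0° -20° = -20°
rotate_crank_by(-8°): θ ← -20° -8° = -28°
rotate_crank_by(+12°): θ ← -28° +12° = -16°
rotate_crank_by(-69°): θ ← -16° -69° = -85°
crank pin P = (r cos θ, r sin θ) = (2.788984, -31.878230)
h = r sin θ − e = -31.878230 − 8 = -39.878230
x = r cos θ + √(L² − h²) = 2.788984 + √(21904.0 − 1590.2733) = 2.788984 + 142.526232 = 145.315216

145.3152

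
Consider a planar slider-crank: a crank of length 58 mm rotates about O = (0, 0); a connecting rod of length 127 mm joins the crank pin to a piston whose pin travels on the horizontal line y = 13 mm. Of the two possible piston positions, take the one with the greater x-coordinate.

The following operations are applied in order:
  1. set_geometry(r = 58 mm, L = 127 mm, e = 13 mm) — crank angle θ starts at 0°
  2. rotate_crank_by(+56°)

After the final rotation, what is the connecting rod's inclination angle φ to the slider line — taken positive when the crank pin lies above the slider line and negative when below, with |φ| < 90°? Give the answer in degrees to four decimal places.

set_geometry: r = 58 mm, L = 127 mm, e = 13 mm; θ ← 0°
rotate_crank_by(+56°): θ ← 0° +56° = 56°
crank pin P = (r cos θ, r sin θ) = (32.433188, 48.084179)
h = r sin θ − e = 48.084179 − 13 = 35.084179
sin φ = h / L = 35.084179 / 127 = 0.27625338
φ = arcsin(0.27625338) = 16.036721°

16.0367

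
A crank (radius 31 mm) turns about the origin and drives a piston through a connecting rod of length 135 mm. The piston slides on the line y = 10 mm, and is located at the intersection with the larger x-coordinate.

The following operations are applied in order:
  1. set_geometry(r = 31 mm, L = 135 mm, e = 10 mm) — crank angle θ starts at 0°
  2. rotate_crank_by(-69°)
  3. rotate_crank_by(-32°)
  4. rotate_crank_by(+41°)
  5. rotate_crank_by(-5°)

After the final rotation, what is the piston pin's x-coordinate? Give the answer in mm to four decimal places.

set_geometry: r = 31 mm, L = 135 mm, e = 10 mm; θ ← 0°
rotate_crank_by(-69°): θ ← 0° -69° = -69°
rotate_crank_by(-32°): θ ← -69° -32° = -101°
rotate_crank_by(+41°): θ ← -101° +41° = -60°
rotate_crank_by(-5°): θ ← -60° -5° = -65°
crank pin P = (r cos θ, r sin θ) = (13.101166, -28.095541)
h = r sin θ − e = -28.095541 − 10 = -38.095541
x = r cos θ + √(L² − h²) = 13.101166 + √(18225.0 − 1451.2703) = 13.101166 + 129.513435 = 142.614601

142.6146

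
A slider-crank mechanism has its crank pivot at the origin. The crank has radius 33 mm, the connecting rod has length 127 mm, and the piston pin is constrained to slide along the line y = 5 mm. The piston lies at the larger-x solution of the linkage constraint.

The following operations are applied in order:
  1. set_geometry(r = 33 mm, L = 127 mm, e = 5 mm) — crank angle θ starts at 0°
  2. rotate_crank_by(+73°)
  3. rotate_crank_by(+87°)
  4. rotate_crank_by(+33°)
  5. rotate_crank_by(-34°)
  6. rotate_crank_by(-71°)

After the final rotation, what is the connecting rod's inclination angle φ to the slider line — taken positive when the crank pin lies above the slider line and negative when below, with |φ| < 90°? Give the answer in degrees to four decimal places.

12.7275

set_geometry: r = 33 mm, L = 127 mm, e = 5 mm; θ ← 0°
rotate_crank_by(+73°): θ ← 0° +73° = 73°
rotate_crank_by(+87°): θ ← 73° +87° = 160°
rotate_crank_by(+33°): θ ← 160° +33° = 193°
rotate_crank_by(-34°): θ ← 193° -34° = 159°
rotate_crank_by(-71°): θ ← 159° -71° = 88°
crank pin P = (r cos θ, r sin θ) = (1.151683, 32.979897)
h = r sin θ − e = 32.979897 − 5 = 27.979897
sin φ = h / L = 27.979897 / 127 = 0.22031415
φ = arcsin(0.22031415) = 12.727485°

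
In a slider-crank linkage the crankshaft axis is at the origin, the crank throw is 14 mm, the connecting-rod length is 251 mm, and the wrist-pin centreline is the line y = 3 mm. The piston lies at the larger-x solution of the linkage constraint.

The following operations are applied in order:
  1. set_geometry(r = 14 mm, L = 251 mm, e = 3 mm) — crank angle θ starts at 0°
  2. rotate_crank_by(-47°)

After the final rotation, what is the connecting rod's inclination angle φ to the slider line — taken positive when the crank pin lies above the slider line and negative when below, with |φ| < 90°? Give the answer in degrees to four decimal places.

set_geometry: r = 14 mm, L = 251 mm, e = 3 mm; θ ← 0°
rotate_crank_by(-47°): θ ← 0° -47° = -47°
crank pin P = (r cos θ, r sin θ) = (9.547977, -10.238952)
h = r sin θ − e = -10.238952 − 3 = -13.238952
sin φ = h / L = -13.238952 / 251 = -0.05274483
φ = arcsin(-0.05274483) = -3.023459°

-3.0235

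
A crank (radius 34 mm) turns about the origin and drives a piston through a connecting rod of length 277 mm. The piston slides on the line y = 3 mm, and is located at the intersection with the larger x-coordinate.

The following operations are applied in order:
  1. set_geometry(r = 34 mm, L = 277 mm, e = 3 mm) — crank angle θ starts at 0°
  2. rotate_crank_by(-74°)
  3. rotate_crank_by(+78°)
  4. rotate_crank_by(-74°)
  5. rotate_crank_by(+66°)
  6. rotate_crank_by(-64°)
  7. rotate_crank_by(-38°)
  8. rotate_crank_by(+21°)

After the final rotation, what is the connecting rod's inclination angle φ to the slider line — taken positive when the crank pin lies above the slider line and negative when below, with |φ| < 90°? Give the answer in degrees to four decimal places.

set_geometry: r = 34 mm, L = 277 mm, e = 3 mm; θ ← 0°
rotate_crank_by(-74°): θ ← 0° -74° = -74°
rotate_crank_by(+78°): θ ← -74° +78° = 4°
rotate_crank_by(-74°): θ ← 4° -74° = -70°
rotate_crank_by(+66°): θ ← -70° +66° = -4°
rotate_crank_by(-64°): θ ← -4° -64° = -68°
rotate_crank_by(-38°): θ ← -68° -38° = -106°
rotate_crank_by(+21°): θ ← -106° +21° = -85°
crank pin P = (r cos θ, r sin θ) = (2.963295, -33.870620)
h = r sin θ − e = -33.870620 − 3 = -36.870620
sin φ = h / L = -36.870620 / 277 = -0.13310693
φ = arcsin(-0.13310693) = -7.649167°

-7.6492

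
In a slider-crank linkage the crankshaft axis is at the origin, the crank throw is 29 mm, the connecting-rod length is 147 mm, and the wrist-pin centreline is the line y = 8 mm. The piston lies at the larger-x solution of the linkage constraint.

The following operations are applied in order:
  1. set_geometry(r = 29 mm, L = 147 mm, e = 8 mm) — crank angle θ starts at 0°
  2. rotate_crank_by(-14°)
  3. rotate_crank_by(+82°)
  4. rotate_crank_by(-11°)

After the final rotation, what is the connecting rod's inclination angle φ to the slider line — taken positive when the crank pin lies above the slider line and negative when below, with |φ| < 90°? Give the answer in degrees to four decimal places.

6.3747

set_geometry: r = 29 mm, L = 147 mm, e = 8 mm; θ ← 0°
rotate_crank_by(-14°): θ ← 0° -14° = -14°
rotate_crank_by(+82°): θ ← -14° +82° = 68°
rotate_crank_by(-11°): θ ← 68° -11° = 57°
crank pin P = (r cos θ, r sin θ) = (15.794532, 24.321446)
h = r sin θ − e = 24.321446 − 8 = 16.321446
sin φ = h / L = 16.321446 / 147 = 0.11103025
φ = arcsin(0.11103025) = 6.374708°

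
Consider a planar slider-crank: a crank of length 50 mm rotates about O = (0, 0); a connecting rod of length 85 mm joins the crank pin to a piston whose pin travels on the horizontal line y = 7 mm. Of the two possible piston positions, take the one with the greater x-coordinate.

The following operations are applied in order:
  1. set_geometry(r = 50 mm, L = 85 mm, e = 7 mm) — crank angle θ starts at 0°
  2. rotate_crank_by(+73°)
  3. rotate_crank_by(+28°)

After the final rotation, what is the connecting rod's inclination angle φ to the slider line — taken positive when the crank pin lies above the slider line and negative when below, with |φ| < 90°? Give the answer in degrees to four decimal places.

set_geometry: r = 50 mm, L = 85 mm, e = 7 mm; θ ← 0°
rotate_crank_by(+73°): θ ← 0° +73° = 73°
rotate_crank_by(+28°): θ ← 73° +28° = 101°
crank pin P = (r cos θ, r sin θ) = (-9.540450, 49.081359)
h = r sin θ − e = 49.081359 − 7 = 42.081359
sin φ = h / L = 42.081359 / 85 = 0.49507481
φ = arcsin(0.49507481) = 29.674684°

29.6747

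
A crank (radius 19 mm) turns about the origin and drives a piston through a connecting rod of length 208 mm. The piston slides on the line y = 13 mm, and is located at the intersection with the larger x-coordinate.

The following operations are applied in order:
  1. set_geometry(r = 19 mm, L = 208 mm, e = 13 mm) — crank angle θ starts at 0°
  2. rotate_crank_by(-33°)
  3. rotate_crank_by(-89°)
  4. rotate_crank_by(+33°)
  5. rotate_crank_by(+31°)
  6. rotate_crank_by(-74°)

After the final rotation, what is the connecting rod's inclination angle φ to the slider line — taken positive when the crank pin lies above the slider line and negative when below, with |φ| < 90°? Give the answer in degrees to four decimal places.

set_geometry: r = 19 mm, L = 208 mm, e = 13 mm; θ ← 0°
rotate_crank_by(-33°): θ ← 0° -33° = -33°
rotate_crank_by(-89°): θ ← -33° -89° = -122°
rotate_crank_by(+33°): θ ← -122° +33° = -89°
rotate_crank_by(+31°): θ ← -89° +31° = -58°
rotate_crank_by(-74°): θ ← -58° -74° = -132°
crank pin P = (r cos θ, r sin θ) = (-12.713482, -14.119752)
h = r sin θ − e = -14.119752 − 13 = -27.119752
sin φ = h / L = -27.119752 / 208 = -0.13038342
φ = arcsin(-0.13038342) = -7.491749°

-7.4917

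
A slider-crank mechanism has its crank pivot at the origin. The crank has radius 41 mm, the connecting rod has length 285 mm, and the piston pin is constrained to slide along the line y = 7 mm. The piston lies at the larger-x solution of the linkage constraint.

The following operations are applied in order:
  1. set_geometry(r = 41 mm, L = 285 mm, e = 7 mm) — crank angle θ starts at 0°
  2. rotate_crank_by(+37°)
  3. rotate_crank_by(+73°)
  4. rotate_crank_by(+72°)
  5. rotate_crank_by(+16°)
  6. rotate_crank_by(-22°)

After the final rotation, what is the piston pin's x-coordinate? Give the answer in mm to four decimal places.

set_geometry: r = 41 mm, L = 285 mm, e = 7 mm; θ ← 0°
rotate_crank_by(+37°): θ ← 0° +37° = 37°
rotate_crank_by(+73°): θ ← 37° +73° = 110°
rotate_crank_by(+72°): θ ← 110° +72° = 182°
rotate_crank_by(+16°): θ ← 182° +16° = 198°
rotate_crank_by(-22°): θ ← 198° -22° = 176°
crank pin P = (r cos θ, r sin θ) = (-40.900126, 2.860015)
h = r sin θ − e = 2.860015 − 7 = -4.139985
x = r cos θ + √(L² − h²) = -40.900126 + √(81225.0 − 17.1395) = -40.900126 + 284.969929 = 244.069803

244.0698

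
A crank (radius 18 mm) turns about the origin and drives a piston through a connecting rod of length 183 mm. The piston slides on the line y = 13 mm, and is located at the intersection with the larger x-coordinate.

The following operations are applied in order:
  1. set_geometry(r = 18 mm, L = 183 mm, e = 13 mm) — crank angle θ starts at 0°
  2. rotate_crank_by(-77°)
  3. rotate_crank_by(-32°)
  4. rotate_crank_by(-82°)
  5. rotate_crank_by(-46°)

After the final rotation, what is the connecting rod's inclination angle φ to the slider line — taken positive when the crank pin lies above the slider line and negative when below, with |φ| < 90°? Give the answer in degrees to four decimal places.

set_geometry: r = 18 mm, L = 183 mm, e = 13 mm; θ ← 0°
rotate_crank_by(-77°): θ ← 0° -77° = -77°
rotate_crank_by(-32°): θ ← -77° -32° = -109°
rotate_crank_by(-82°): θ ← -109° -82° = -191°
rotate_crank_by(-46°): θ ← -191° -46° = -237°
crank pin P = (r cos θ, r sin θ) = (-9.803503, 15.096070)
h = r sin θ − e = 15.096070 − 13 = 2.096070
sin φ = h / L = 2.096070 / 183 = 0.01145394
φ = arcsin(0.01145394) = 0.656277°

0.6563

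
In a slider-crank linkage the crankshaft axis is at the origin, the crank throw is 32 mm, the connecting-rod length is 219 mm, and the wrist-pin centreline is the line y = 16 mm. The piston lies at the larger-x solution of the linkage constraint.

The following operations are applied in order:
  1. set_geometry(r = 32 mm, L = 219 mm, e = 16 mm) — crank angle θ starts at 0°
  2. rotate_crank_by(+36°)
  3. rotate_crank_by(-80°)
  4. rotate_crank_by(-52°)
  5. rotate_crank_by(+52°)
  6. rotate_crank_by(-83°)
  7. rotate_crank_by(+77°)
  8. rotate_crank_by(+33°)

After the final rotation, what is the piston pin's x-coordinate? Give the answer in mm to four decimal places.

248.1289

set_geometry: r = 32 mm, L = 219 mm, e = 16 mm; θ ← 0°
rotate_crank_by(+36°): θ ← 0° +36° = 36°
rotate_crank_by(-80°): θ ← 36° -80° = -44°
rotate_crank_by(-52°): θ ← -44° -52° = -96°
rotate_crank_by(+52°): θ ← -96° +52° = -44°
rotate_crank_by(-83°): θ ← -44° -83° = -127°
rotate_crank_by(+77°): θ ← -127° +77° = -50°
rotate_crank_by(+33°): θ ← -50° +33° = -17°
crank pin P = (r cos θ, r sin θ) = (30.601752, -9.355895)
h = r sin θ − e = -9.355895 − 16 = -25.355895
x = r cos θ + √(L² − h²) = 30.601752 + √(47961.0 − 642.9214) = 30.601752 + 217.527191 = 248.128943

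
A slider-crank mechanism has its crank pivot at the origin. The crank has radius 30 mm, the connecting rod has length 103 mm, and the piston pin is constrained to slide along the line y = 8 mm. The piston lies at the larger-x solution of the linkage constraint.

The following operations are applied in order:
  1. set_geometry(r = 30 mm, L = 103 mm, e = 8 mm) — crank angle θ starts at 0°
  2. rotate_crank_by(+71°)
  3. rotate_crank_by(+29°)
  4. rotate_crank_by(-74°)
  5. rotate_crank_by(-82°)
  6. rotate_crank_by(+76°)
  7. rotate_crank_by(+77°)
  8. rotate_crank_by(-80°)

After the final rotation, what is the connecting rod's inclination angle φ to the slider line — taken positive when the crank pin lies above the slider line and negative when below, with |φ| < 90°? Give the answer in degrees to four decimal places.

0.4290

set_geometry: r = 30 mm, L = 103 mm, e = 8 mm; θ ← 0°
rotate_crank_by(+71°): θ ← 0° +71° = 71°
rotate_crank_by(+29°): θ ← 71° +29° = 100°
rotate_crank_by(-74°): θ ← 100° -74° = 26°
rotate_crank_by(-82°): θ ← 26° -82° = -56°
rotate_crank_by(+76°): θ ← -56° +76° = 20°
rotate_crank_by(+77°): θ ← 20° +77° = 97°
rotate_crank_by(-80°): θ ← 97° -80° = 17°
crank pin P = (r cos θ, r sin θ) = (28.689143, 8.771151)
h = r sin θ − e = 8.771151 − 8 = 0.771151
sin φ = h / L = 0.771151 / 103 = 0.00748690
φ = arcsin(0.00748690) = 0.428972°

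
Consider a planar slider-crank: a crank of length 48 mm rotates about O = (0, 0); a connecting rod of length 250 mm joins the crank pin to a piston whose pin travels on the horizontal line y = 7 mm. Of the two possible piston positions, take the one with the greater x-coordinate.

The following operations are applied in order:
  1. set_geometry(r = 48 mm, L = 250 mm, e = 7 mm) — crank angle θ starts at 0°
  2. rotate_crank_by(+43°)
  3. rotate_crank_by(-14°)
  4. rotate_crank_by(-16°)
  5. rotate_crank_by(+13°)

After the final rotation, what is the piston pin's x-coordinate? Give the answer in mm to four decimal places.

292.7475

set_geometry: r = 48 mm, L = 250 mm, e = 7 mm; θ ← 0°
rotate_crank_by(+43°): θ ← 0° +43° = 43°
rotate_crank_by(-14°): θ ← 43° -14° = 29°
rotate_crank_by(-16°): θ ← 29° -16° = 13°
rotate_crank_by(+13°): θ ← 13° +13° = 26°
crank pin P = (r cos θ, r sin θ) = (43.142114, 21.041815)
h = r sin θ − e = 21.041815 − 7 = 14.041815
x = r cos θ + √(L² − h²) = 43.142114 + √(62500.0 − 197.1726) = 43.142114 + 249.605343 = 292.747458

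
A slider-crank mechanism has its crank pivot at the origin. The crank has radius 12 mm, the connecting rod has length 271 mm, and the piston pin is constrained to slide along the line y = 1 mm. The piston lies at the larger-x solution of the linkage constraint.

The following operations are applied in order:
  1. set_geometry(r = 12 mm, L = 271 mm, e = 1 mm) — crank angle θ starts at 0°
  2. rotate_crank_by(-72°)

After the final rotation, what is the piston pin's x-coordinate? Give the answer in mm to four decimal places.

set_geometry: r = 12 mm, L = 271 mm, e = 1 mm; θ ← 0°
rotate_crank_by(-72°): θ ← 0° -72° = -72°
crank pin P = (r cos θ, r sin θ) = (3.708204, -11.412678)
h = r sin θ − e = -11.412678 − 1 = -12.412678
x = r cos θ + √(L² − h²) = 3.708204 + √(73441.0 − 154.0746) = 3.708204 + 270.715580 = 274.423784

274.4238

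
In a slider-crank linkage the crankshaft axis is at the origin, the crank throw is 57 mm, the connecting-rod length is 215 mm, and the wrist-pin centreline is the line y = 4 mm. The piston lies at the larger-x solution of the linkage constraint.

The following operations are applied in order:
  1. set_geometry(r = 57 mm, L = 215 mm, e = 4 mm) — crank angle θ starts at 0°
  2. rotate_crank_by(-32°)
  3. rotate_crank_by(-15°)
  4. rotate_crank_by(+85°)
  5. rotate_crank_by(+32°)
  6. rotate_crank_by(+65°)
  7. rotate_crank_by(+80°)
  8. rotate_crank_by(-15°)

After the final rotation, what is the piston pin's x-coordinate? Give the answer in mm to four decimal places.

160.1499

set_geometry: r = 57 mm, L = 215 mm, e = 4 mm; θ ← 0°
rotate_crank_by(-32°): θ ← 0° -32° = -32°
rotate_crank_by(-15°): θ ← -32° -15° = -47°
rotate_crank_by(+85°): θ ← -47° +85° = 38°
rotate_crank_by(+32°): θ ← 38° +32° = 70°
rotate_crank_by(+65°): θ ← 70° +65° = 135°
rotate_crank_by(+80°): θ ← 135° +80° = 215°
rotate_crank_by(-15°): θ ← 215° -15° = 200°
crank pin P = (r cos θ, r sin θ) = (-53.562479, -19.495148)
h = r sin θ − e = -19.495148 − 4 = -23.495148
x = r cos θ + √(L² − h²) = -53.562479 + √(46225.0 − 552.0220) = -53.562479 + 213.712372 = 160.149893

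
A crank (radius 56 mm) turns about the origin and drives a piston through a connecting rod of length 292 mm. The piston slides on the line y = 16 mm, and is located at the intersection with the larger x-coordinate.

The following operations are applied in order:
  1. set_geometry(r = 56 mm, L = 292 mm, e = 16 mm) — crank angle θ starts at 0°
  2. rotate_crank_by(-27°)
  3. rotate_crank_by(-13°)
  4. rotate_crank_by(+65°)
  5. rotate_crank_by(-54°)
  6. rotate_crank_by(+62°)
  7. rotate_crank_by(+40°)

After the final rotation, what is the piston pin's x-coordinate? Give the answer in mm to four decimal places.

set_geometry: r = 56 mm, L = 292 mm, e = 16 mm; θ ← 0°
rotate_crank_by(-27°): θ ← 0° -27° = -27°
rotate_crank_by(-13°): θ ← -27° -13° = -40°
rotate_crank_by(+65°): θ ← -40° +65° = 25°
rotate_crank_by(-54°): θ ← 25° -54° = -29°
rotate_crank_by(+62°): θ ← -29° +62° = 33°
rotate_crank_by(+40°): θ ← 33° +40° = 73°
crank pin P = (r cos θ, r sin θ) = (16.372815, 53.553066)
h = r sin θ − e = 53.553066 − 16 = 37.553066
x = r cos θ + √(L² − h²) = 16.372815 + √(85264.0 − 1410.2328) = 16.372815 + 289.575150 = 305.947965

305.9480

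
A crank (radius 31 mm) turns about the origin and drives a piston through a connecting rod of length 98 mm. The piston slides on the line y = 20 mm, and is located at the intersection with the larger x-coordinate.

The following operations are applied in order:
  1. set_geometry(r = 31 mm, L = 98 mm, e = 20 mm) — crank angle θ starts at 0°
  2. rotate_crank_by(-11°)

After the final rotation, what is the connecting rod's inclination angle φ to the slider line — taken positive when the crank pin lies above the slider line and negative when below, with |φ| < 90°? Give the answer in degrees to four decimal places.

-15.3337

set_geometry: r = 31 mm, L = 98 mm, e = 20 mm; θ ← 0°
rotate_crank_by(-11°): θ ← 0° -11° = -11°
crank pin P = (r cos θ, r sin θ) = (30.430443, -5.915079)
h = r sin θ − e = -5.915079 − 20 = -25.915079
sin φ = h / L = -25.915079 / 98 = -0.26443958
φ = arcsin(-0.26443958) = -15.333655°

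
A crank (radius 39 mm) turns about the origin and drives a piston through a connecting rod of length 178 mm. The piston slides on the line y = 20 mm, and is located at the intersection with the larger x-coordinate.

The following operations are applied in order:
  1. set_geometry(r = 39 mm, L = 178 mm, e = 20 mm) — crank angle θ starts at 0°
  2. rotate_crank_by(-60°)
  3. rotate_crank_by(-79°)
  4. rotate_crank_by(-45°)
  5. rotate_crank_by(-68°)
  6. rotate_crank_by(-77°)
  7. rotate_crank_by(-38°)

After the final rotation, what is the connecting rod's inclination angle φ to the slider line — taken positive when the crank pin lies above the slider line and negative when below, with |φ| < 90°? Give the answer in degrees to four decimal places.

set_geometry: r = 39 mm, L = 178 mm, e = 20 mm; θ ← 0°
rotate_crank_by(-60°): θ ← 0° -60° = -60°
rotate_crank_by(-79°): θ ← -60° -79° = -139°
rotate_crank_by(-45°): θ ← -139° -45° = -184°
rotate_crank_by(-68°): θ ← -184° -68° = -252°
rotate_crank_by(-77°): θ ← -252° -77° = -329°
rotate_crank_by(-38°): θ ← -329° -38° = -367°
crank pin P = (r cos θ, r sin θ) = (38.709300, -4.752904)
h = r sin θ − e = -4.752904 − 20 = -24.752904
sin φ = h / L = -24.752904 / 178 = -0.13906126
φ = arcsin(-0.13906126) = -7.993529°

-7.9935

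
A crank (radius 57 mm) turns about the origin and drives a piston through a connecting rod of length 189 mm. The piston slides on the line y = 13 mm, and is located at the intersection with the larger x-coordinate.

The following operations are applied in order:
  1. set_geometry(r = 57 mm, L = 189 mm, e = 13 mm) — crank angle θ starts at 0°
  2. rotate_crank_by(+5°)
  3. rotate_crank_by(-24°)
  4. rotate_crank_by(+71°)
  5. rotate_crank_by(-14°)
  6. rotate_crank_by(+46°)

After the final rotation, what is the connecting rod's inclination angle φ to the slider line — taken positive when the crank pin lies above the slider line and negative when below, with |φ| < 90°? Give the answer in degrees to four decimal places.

13.3649

set_geometry: r = 57 mm, L = 189 mm, e = 13 mm; θ ← 0°
rotate_crank_by(+5°): θ ← 0° +5° = 5°
rotate_crank_by(-24°): θ ← 5° -24° = -19°
rotate_crank_by(+71°): θ ← -19° +71° = 52°
rotate_crank_by(-14°): θ ← 52° -14° = 38°
rotate_crank_by(+46°): θ ← 38° +46° = 84°
crank pin P = (r cos θ, r sin θ) = (5.958122, 56.687748)
h = r sin θ − e = 56.687748 − 13 = 43.687748
sin φ = h / L = 43.687748 / 189 = 0.23115211
φ = arcsin(0.23115211) = 13.364911°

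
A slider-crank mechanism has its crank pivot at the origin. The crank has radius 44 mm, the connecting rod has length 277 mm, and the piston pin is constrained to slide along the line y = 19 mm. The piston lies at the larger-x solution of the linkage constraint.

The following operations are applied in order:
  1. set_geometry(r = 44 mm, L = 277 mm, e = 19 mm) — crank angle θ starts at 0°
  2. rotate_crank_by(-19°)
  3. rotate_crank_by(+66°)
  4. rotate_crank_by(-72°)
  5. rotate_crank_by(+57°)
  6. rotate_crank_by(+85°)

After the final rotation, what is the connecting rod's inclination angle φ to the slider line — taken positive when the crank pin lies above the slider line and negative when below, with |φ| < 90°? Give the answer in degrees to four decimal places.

set_geometry: r = 44 mm, L = 277 mm, e = 19 mm; θ ← 0°
rotate_crank_by(-19°): θ ← 0° -19° = -19°
rotate_crank_by(+66°): θ ← -19° +66° = 47°
rotate_crank_by(-72°): θ ← 47° -72° = -25°
rotate_crank_by(+57°): θ ← -25° +57° = 32°
rotate_crank_by(+85°): θ ← 32° +85° = 117°
crank pin P = (r cos θ, r sin θ) = (-19.975582, 39.204287)
h = r sin θ − e = 39.204287 − 19 = 20.204287
sin φ = h / L = 20.204287 / 277 = 0.07293966
φ = arcsin(0.07293966) = 4.182849°

4.1828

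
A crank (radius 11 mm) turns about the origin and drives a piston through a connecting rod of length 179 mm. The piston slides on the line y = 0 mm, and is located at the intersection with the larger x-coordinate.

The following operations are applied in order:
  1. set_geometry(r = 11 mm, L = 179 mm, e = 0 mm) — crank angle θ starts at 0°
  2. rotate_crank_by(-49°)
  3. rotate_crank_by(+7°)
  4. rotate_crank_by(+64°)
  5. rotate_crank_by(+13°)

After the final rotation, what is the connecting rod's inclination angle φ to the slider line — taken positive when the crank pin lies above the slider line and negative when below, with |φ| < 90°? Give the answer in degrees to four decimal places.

set_geometry: r = 11 mm, L = 179 mm, e = 0 mm; θ ← 0°
rotate_crank_by(-49°): θ ← 0° -49° = -49°
rotate_crank_by(+7°): θ ← -49° +7° = -42°
rotate_crank_by(+64°): θ ← -42° +64° = 22°
rotate_crank_by(+13°): θ ← 22° +13° = 35°
crank pin P = (r cos θ, r sin θ) = (9.010672, 6.309341)
h = r sin θ − e = 6.309341 − 0 = 6.309341
sin φ = h / L = 6.309341 / 179 = 0.03524771
φ = arcsin(0.03524771) = 2.019964°

2.0200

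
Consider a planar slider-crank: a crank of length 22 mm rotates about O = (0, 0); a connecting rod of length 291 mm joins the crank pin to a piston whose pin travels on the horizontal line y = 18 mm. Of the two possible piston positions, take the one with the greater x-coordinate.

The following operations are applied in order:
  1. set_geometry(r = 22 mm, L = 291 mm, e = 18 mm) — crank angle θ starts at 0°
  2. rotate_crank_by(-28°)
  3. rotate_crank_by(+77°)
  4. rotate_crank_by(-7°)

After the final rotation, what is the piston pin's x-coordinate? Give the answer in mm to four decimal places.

set_geometry: r = 22 mm, L = 291 mm, e = 18 mm; θ ← 0°
rotate_crank_by(-28°): θ ← 0° -28° = -28°
rotate_crank_by(+77°): θ ← -28° +77° = 49°
rotate_crank_by(-7°): θ ← 49° -7° = 42°
crank pin P = (r cos θ, r sin θ) = (16.349186, 14.720873)
h = r sin θ − e = 14.720873 − 18 = -3.279127
x = r cos θ + √(L² − h²) = 16.349186 + √(84681.0 − 10.7527) = 16.349186 + 290.981524 = 307.330710

307.3307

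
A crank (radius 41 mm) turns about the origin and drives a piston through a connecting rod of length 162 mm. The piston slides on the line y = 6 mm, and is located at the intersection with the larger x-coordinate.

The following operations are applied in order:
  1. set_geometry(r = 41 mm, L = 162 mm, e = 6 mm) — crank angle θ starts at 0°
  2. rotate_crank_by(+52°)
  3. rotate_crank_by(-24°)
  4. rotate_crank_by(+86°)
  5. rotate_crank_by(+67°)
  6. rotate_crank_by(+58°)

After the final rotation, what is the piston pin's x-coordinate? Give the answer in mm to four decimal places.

135.5716

set_geometry: r = 41 mm, L = 162 mm, e = 6 mm; θ ← 0°
rotate_crank_by(+52°): θ ← 0° +52° = 52°
rotate_crank_by(-24°): θ ← 52° -24° = 28°
rotate_crank_by(+86°): θ ← 28° +86° = 114°
rotate_crank_by(+67°): θ ← 114° +67° = 181°
rotate_crank_by(+58°): θ ← 181° +58° = 239°
crank pin P = (r cos θ, r sin θ) = (-21.116561, -35.143859)
h = r sin θ − e = -35.143859 − 6 = -41.143859
x = r cos θ + √(L² − h²) = -21.116561 + √(26244.0 − 1692.8172) = -21.116561 + 156.688171 = 135.571610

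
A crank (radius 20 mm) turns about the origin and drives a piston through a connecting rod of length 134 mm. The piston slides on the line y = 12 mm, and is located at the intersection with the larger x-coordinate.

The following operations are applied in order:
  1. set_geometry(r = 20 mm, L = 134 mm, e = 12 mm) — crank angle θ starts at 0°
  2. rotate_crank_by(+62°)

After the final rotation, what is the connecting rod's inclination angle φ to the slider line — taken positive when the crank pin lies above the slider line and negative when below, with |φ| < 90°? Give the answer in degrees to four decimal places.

set_geometry: r = 20 mm, L = 134 mm, e = 12 mm; θ ← 0°
rotate_crank_by(+62°): θ ← 0° +62° = 62°
crank pin P = (r cos θ, r sin θ) = (9.389431, 17.658952)
h = r sin θ − e = 17.658952 − 12 = 5.658952
sin φ = h / L = 5.658952 / 134 = 0.04223098
φ = arcsin(0.04223098) = 2.420377°

2.4204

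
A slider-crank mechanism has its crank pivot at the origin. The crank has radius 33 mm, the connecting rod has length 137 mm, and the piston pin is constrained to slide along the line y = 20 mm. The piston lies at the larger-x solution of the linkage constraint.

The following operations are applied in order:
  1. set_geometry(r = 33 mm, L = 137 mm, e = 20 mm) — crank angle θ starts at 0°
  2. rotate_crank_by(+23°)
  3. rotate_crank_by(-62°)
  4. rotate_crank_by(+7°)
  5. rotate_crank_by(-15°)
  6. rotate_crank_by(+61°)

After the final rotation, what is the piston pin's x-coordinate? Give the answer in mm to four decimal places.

set_geometry: r = 33 mm, L = 137 mm, e = 20 mm; θ ← 0°
rotate_crank_by(+23°): θ ← 0° +23° = 23°
rotate_crank_by(-62°): θ ← 23° -62° = -39°
rotate_crank_by(+7°): θ ← -39° +7° = -32°
rotate_crank_by(-15°): θ ← -32° -15° = -47°
rotate_crank_by(+61°): θ ← -47° +61° = 14°
crank pin P = (r cos θ, r sin θ) = (32.019759, 7.983423)
h = r sin θ − e = 7.983423 − 20 = -12.016577
x = r cos θ + √(L² − h²) = 32.019759 + √(18769.0 − 144.3981) = 32.019759 + 136.471982 = 168.491741

168.4917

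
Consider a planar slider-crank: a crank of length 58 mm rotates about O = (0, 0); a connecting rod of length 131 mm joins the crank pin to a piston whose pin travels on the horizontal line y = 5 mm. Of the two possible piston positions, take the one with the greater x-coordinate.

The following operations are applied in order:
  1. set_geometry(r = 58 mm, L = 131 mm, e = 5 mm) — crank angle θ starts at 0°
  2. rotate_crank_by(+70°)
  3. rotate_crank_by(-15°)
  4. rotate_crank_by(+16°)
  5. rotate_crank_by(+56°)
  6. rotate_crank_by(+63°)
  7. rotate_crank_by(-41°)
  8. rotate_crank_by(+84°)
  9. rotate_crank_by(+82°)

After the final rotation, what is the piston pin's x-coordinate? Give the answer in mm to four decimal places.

set_geometry: r = 58 mm, L = 131 mm, e = 5 mm; θ ← 0°
rotate_crank_by(+70°): θ ← 0° +70° = 70°
rotate_crank_by(-15°): θ ← 70° -15° = 55°
rotate_crank_by(+16°): θ ← 55° +16° = 71°
rotate_crank_by(+56°): θ ← 71° +56° = 127°
rotate_crank_by(+63°): θ ← 127° +63° = 190°
rotate_crank_by(-41°): θ ← 190° -41° = 149°
rotate_crank_by(+84°): θ ← 149° +84° = 233°
rotate_crank_by(+82°): θ ← 233° +82° = 315°
crank pin P = (r cos θ, r sin θ) = (41.012193, -41.012193)
h = r sin θ − e = -41.012193 − 5 = -46.012193
x = r cos θ + √(L² − h²) = 41.012193 + √(17161.0 − 2117.1219) = 41.012193 + 122.653488 = 163.665681

163.6657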